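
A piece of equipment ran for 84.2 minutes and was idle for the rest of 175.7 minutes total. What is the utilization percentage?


Utilization = busy / total × 100
= 84.2 / 175.7 × 100
= 47.9%


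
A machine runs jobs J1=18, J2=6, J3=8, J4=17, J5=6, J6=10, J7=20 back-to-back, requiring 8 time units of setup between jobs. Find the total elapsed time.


Makespan = Σ processing + (n-1) × setup
= (18 + 6 + 8 + 17 + 6 + 10 + 20) + (7-1)×8
= 85 + 48
= 133 time units


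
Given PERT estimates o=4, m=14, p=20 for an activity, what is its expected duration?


te = (o + 4m + p) / 6
= (4 + 4×14 + 20) / 6
= (4 + 56 + 20) / 6
= 80 / 6
= 13.33


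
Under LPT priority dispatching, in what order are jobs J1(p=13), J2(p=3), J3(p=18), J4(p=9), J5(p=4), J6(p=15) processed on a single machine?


LPT: sort by longest processing time first
  J3: p=18
  J6: p=15
  J1: p=13
  J4: p=9
  J5: p=4
  J2: p=3
Order: J3 → J6 → J1 → J4 → J5 → J2


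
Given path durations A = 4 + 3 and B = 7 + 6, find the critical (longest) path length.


Path A: 4 + 3 = 7
Path B: 7 + 6 = 13
Critical path = longest = max(7, 13)
= 13 (Path B)


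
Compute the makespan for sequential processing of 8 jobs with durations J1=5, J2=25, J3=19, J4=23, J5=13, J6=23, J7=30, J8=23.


Sequential makespan: sum all processing times
= 5 + 25 + 19 + 23 + 13 + 23 + 30 + 23
= 161 time units


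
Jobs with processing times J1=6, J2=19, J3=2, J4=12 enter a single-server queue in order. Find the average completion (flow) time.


Completion times:
  J1: completes at 6
  J2: completes at 25
  J3: completes at 27
  J4: completes at 39
Sum = 97
Average = 97/4
= 24.25


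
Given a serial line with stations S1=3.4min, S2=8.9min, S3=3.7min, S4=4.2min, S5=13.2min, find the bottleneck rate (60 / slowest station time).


Bottleneck = longest station time
Station times: [3.4, 8.9, 3.7, 4.2, 13.2]
Max = 13.2 min
Rate = 60 / 13.2
= 4.55 units/hour (bottleneck: 13.2min)


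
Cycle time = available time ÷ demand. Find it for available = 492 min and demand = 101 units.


Cycle time = available time / demand
= 492 / 101
= 4.87 min/unit


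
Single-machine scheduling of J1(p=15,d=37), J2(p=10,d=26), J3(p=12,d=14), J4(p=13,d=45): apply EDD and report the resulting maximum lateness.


EDD order: J3 → J2 → J1 → J4
Completion and lateness:
  J3: C=12, d=14, L=12-14=-2
  J2: C=22, d=26, L=22-26=-4
  J1: C=37, d=37, L=37-37=0
  J4: C=50, d=45, L=50-45=5
Lmax = max(-2, -4, 0, 5)
= 5


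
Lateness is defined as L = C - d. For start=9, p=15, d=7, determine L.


Completion = 9 + 15 = 24
Lateness = C - d = 24 - 7
= 17


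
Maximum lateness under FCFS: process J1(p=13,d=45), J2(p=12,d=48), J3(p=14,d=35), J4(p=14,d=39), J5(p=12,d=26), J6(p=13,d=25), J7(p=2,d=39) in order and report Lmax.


Lateness per job (L = C - d):
  J1: C=13, d=45, L=-32
  J2: C=25, d=48, L=-23
  J3: C=39, d=35, L=4
  J4: C=53, d=39, L=14
  J5: C=65, d=26, L=39
  J6: C=78, d=25, L=53
  J7: C=80, d=39, L=41
Lmax = max(-32, -23, 4, 14, 39, 53, 41)
= 53


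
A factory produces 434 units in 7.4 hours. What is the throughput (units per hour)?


Throughput = units / time
= 434 / 7.4
= 58.6 units/hour


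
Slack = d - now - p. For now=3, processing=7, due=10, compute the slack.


Slack = due - current_time - processing
= 10 - 3 - 7
= 0


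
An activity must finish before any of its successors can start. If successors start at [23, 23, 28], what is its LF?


LF = min of all successor start times
Successors start at: [23, 23, 28]
LF = min(23, 23, 28)
= 23


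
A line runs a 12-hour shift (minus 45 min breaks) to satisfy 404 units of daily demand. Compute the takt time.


Available = 12×60 - 45 = 675 min
Takt time = 675 / 404
= 1.67 min/unit


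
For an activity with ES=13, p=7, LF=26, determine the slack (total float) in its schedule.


EF = ES + duration = 13 + 7 = 20
LS = LF - duration = 26 - 7 = 19
Total Float = LF - EF = 26 - 20
(or LS - ES = 19 - 13)
= 6


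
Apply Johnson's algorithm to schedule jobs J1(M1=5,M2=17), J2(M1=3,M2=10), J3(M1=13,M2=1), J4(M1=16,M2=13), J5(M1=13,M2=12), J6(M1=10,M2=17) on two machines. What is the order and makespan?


Johnson's rule:
Group 1 (M1≤M2, sort by M1): ['J2', 'J1', 'J6']
Group 2 (M1>M2, sort desc M2): ['J4', 'J5', 'J3']
Sequence: J2 → J1 → J6 → J4 → J5 → J3
Makespan calculation:
  J2: M1 done=3, M2 done=13
  J1: M1 done=8, M2 done=30
  J6: M1 done=18, M2 done=47
  J4: M1 done=34, M2 done=60
  J5: M1 done=47, M2 done=72
  J3: M1 done=60, M2 done=73
= Sequence: J2 → J1 → J6 → J4 → J5 → J3, Makespan: 73


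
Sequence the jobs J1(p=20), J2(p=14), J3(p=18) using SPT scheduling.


SPT: sort by shortest processing time
  J2: p=14
  J3: p=18
  J1: p=20
Order: J2 → J3 → J1


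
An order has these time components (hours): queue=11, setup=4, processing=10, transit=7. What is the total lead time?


Lead time = queue + setup + processing + transit
= 11 + 4 + 10 + 7
= 32 hours


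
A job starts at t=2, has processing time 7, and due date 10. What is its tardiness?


Completion = start + processing = 2 + 7 = 9
Tardiness = max(0, C - d) = max(0, 9 - 10)
= max(0, -1)
= 0


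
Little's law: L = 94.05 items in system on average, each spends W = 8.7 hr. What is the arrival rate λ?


Little's law: L = λW → λ = L / W
= 94.05 / 8.7
= 10.81 per hour


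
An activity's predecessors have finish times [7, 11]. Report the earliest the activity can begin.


ES = max of all predecessor completion times
Predecessors: [7, 11]
ES = max(7, 11)
= 11


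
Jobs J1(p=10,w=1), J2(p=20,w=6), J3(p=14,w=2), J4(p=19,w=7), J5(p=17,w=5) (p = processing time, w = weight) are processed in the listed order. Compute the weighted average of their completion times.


Completion times:
  J1: C=10, w×C=1×10=10
  J2: C=30, w×C=6×30=180
  J3: C=44, w×C=2×44=88
  J4: C=63, w×C=7×63=441
  J5: C=80, w×C=5×80=400
Sum w×C = 1119
Sum w = 21
Weighted avg = 1119/21
= 53.29


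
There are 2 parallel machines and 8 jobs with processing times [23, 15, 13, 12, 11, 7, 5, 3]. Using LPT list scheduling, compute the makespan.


Jobs (LPT sorted): [23, 15, 13, 12, 11, 7, 5, 3]
Machines: 2
  J=23 → Machine 1 (load: 0+23=23)
  J=15 → Machine 2 (load: 0+15=15)
  J=13 → Machine 2 (load: 15+13=28)
  J=12 → Machine 1 (load: 23+12=35)
  J=11 → Machine 2 (load: 28+11=39)
  J=7 → Machine 1 (load: 35+7=42)
  J=5 → Machine 2 (load: 39+5=44)
  J=3 → Machine 1 (load: 42+3=45)
Machine loads: [45, 44]
Makespan = max = 45 time units


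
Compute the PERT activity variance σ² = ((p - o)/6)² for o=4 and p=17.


σ² = ((p - o) / 6)² = (p - o)² / 36
= (17 - 4)² / 36
= 13² / 36
= 169 / 36
= 4.6944


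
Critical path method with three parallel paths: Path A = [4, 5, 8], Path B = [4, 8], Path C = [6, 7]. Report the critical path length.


Path A: 4 + 5 + 8 = 17
Path B: 4 + 8 = 12
Path C: 6 + 7 = 13
Critical path = longest = max(17, 12, 13)
= 17 (Path A)


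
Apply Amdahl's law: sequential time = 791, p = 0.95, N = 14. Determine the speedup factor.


Amdahl's law: T_p = T × ((1-p) + p/N)
= 791 × ((1-0.95) + 0.95/14)
= 791 × (0.05 + 0.0679)
= 791 × 0.1179
= 93.23
Speedup = 791/93.23
= 8.48×


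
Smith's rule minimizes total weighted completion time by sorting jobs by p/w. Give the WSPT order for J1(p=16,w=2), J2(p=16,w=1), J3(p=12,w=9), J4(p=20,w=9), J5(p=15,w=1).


WSPT (Smith's rule): sort by p/w ascending
  J3: p/w = 12/9 = 1.333
  J4: p/w = 20/9 = 2.222
  J1: p/w = 16/2 = 8.000
  J5: p/w = 15/1 = 15.000
  J2: p/w = 16/1 = 16.000
Order: J3 → J4 → J1 → J5 → J2


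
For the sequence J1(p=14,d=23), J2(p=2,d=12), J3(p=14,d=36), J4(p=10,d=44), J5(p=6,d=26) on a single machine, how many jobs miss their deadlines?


Completion vs due date:
  J1: C=14, d=23 → on time
  J2: C=16, d=12 → TARDY
  J3: C=30, d=36 → on time
  J4: C=40, d=44 → on time
  J5: C=46, d=26 → TARDY
Tardy jobs: J2, J5
Count = 2


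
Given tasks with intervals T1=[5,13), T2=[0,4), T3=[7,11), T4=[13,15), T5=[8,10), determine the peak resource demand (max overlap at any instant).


Check each time point for overlaps:
  t=8: 3 tasks active (T1, T3, T5)
Max concurrent = 3


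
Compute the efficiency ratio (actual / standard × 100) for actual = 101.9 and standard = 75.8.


Efficiency = (actual / standard) × 100
= (101.9 / 75.8) × 100
= 134.4%


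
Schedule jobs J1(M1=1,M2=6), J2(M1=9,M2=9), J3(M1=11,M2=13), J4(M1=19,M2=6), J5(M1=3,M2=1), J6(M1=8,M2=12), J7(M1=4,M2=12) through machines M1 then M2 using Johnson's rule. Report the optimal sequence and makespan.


Johnson's rule:
Group 1 (M1≤M2, sort by M1): ['J1', 'J7', 'J6', 'J2', 'J3']
Group 2 (M1>M2, sort desc M2): ['J4', 'J5']
Sequence: J1 → J7 → J6 → J2 → J3 → J4 → J5
Makespan calculation:
  J1: M1 done=1, M2 done=7
  J7: M1 done=5, M2 done=19
  J6: M1 done=13, M2 done=31
  J2: M1 done=22, M2 done=40
  J3: M1 done=33, M2 done=53
  J4: M1 done=52, M2 done=59
  J5: M1 done=55, M2 done=60
= Sequence: J1 → J7 → J6 → J2 → J3 → J4 → J5, Makespan: 60


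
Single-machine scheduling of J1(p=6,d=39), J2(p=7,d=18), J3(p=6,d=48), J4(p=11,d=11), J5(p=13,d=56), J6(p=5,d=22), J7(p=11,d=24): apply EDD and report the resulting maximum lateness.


EDD order: J4 → J2 → J6 → J7 → J1 → J3 → J5
Completion and lateness:
  J4: C=11, d=11, L=11-11=0
  J2: C=18, d=18, L=18-18=0
  J6: C=23, d=22, L=23-22=1
  J7: C=34, d=24, L=34-24=10
  J1: C=40, d=39, L=40-39=1
  J3: C=46, d=48, L=46-48=-2
  J5: C=59, d=56, L=59-56=3
Lmax = max(0, 0, 1, 10, 1, -2, 3)
= 10


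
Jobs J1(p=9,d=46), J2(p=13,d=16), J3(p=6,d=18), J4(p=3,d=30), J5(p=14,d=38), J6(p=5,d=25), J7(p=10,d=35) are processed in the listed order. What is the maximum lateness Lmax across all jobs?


Lateness per job (L = C - d):
  J1: C=9, d=46, L=-37
  J2: C=22, d=16, L=6
  J3: C=28, d=18, L=10
  J4: C=31, d=30, L=1
  J5: C=45, d=38, L=7
  J6: C=50, d=25, L=25
  J7: C=60, d=35, L=25
Lmax = max(-37, 6, 10, 1, 7, 25, 25)
= 25


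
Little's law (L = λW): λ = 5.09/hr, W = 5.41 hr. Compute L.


Little's law: L = λ × W
= 5.09 × 5.41
= 27.54


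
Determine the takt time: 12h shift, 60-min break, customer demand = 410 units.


Available = 12×60 - 60 = 660 min
Takt time = 660 / 410
= 1.61 min/unit


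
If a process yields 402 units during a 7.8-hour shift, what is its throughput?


Throughput = units / time
= 402 / 7.8
= 51.5 units/hour


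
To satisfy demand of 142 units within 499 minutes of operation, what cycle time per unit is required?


Cycle time = available time / demand
= 499 / 142
= 3.51 min/unit


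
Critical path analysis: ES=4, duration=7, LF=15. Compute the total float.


EF = ES + duration = 4 + 7 = 11
LS = LF - duration = 15 - 7 = 8
Total Float = LF - EF = 15 - 11
(or LS - ES = 8 - 4)
= 4


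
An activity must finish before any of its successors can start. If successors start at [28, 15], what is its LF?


LF = min of all successor start times
Successors start at: [28, 15]
LF = min(28, 15)
= 15


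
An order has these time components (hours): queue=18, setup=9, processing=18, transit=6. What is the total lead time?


Lead time = queue + setup + processing + transit
= 18 + 9 + 18 + 6
= 51 hours


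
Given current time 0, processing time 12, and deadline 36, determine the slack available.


Slack = due - current_time - processing
= 36 - 0 - 12
= 24


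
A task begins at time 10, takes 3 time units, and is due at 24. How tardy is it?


Completion = start + processing = 10 + 3 = 13
Tardiness = max(0, C - d) = max(0, 13 - 24)
= max(0, -11)
= 0


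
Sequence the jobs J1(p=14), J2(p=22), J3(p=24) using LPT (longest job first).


LPT: sort by longest processing time first
  J3: p=24
  J2: p=22
  J1: p=14
Order: J3 → J2 → J1


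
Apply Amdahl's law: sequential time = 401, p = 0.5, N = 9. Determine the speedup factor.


Amdahl's law: T_p = T × ((1-p) + p/N)
= 401 × ((1-0.5) + 0.5/9)
= 401 × (0.50 + 0.0556)
= 401 × 0.5556
= 222.78
Speedup = 401/222.78
= 1.80×


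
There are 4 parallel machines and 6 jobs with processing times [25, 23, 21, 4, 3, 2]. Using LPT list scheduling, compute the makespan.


Jobs (LPT sorted): [25, 23, 21, 4, 3, 2]
Machines: 4
  J=25 → Machine 1 (load: 0+25=25)
  J=23 → Machine 2 (load: 0+23=23)
  J=21 → Machine 3 (load: 0+21=21)
  J=4 → Machine 4 (load: 0+4=4)
  J=3 → Machine 4 (load: 4+3=7)
  J=2 → Machine 4 (load: 7+2=9)
Machine loads: [25, 23, 21, 9]
Makespan = max = 25 time units


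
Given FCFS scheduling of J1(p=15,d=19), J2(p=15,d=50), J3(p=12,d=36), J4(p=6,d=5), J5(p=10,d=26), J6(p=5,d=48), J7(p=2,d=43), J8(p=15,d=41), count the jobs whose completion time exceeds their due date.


Completion vs due date:
  J1: C=15, d=19 → on time
  J2: C=30, d=50 → on time
  J3: C=42, d=36 → TARDY
  J4: C=48, d=5 → TARDY
  J5: C=58, d=26 → TARDY
  J6: C=63, d=48 → TARDY
  J7: C=65, d=43 → TARDY
  J8: C=80, d=41 → TARDY
Tardy jobs: J3, J4, J5, J6, J7, J8
Count = 6


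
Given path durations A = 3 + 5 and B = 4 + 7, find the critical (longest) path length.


Path A: 3 + 5 = 8
Path B: 4 + 7 = 11
Critical path = longest = max(8, 11)
= 11 (Path B)


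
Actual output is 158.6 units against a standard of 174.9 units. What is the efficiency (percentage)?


Efficiency = (actual / standard) × 100
= (158.6 / 174.9) × 100
= 90.7%


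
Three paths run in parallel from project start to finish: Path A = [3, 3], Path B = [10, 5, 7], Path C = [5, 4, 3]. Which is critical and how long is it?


Path A: 3 + 3 = 6
Path B: 10 + 5 + 7 = 22
Path C: 5 + 4 + 3 = 12
Critical path = longest = max(6, 22, 12)
= 22 (Path B)


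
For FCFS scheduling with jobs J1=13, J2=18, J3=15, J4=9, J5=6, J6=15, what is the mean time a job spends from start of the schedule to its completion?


Completion times:
  J1: completes at 13
  J2: completes at 31
  J3: completes at 46
  J4: completes at 55
  J5: completes at 61
  J6: completes at 76
Sum = 282
Average = 282/6
= 47.00


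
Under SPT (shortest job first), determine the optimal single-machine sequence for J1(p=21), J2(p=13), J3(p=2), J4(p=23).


SPT: sort by shortest processing time
  J3: p=2
  J2: p=13
  J1: p=21
  J4: p=23
Order: J3 → J2 → J1 → J4


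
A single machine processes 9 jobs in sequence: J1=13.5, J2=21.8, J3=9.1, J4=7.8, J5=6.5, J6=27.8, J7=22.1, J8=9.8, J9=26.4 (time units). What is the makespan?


Sequential makespan: sum all processing times
= 13.5 + 21.8 + 9.1 + 7.8 + 6.5 + 27.8 + 22.1 + 9.8 + 26.4
= 144.8 time units


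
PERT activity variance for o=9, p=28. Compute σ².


σ² = ((p - o) / 6)² = (p - o)² / 36
= (28 - 9)² / 36
= 19² / 36
= 361 / 36
= 10.0278


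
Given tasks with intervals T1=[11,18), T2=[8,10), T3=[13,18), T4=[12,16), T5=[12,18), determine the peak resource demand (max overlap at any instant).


Check each time point for overlaps:
  t=13: 4 tasks active (T1, T3, T4, T5)
Max concurrent = 4


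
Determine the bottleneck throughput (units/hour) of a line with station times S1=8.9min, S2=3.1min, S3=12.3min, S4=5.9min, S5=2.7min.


Bottleneck = longest station time
Station times: [8.9, 3.1, 12.3, 5.9, 2.7]
Max = 12.3 min
Rate = 60 / 12.3
= 4.88 units/hour (bottleneck: 12.3min)


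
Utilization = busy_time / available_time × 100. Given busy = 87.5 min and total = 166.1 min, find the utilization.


Utilization = busy / total × 100
= 87.5 / 166.1 × 100
= 52.7%


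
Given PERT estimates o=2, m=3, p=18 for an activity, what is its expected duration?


te = (o + 4m + p) / 6
= (2 + 4×3 + 18) / 6
= (2 + 12 + 18) / 6
= 32 / 6
= 5.33


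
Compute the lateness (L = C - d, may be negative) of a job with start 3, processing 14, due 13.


Completion = 3 + 14 = 17
Lateness = C - d = 17 - 13
= 4


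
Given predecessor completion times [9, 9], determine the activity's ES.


ES = max of all predecessor completion times
Predecessors: [9, 9]
ES = max(9, 9)
= 9


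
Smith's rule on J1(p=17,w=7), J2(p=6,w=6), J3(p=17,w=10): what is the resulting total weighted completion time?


WSPT order (by p/w): J2 → J3 → J1
  J2: C=6, w·C=6×6=36
  J3: C=23, w·C=10×23=230
  J1: C=40, w·C=7×40=280
Σ w·C = 546
= 546


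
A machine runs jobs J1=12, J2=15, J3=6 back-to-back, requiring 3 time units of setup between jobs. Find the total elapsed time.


Makespan = Σ processing + (n-1) × setup
= (12 + 15 + 6) + (3-1)×3
= 33 + 6
= 39 time units


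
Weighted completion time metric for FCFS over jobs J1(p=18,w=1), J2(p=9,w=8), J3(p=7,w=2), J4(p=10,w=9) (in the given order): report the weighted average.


Completion times:
  J1: C=18, w×C=1×18=18
  J2: C=27, w×C=8×27=216
  J3: C=34, w×C=2×34=68
  J4: C=44, w×C=9×44=396
Sum w×C = 698
Sum w = 20
Weighted avg = 698/20
= 34.90


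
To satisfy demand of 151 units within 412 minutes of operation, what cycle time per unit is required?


Cycle time = available time / demand
= 412 / 151
= 2.73 min/unit


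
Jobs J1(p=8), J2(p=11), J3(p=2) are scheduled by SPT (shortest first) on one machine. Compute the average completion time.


SPT order: J3 → J1 → J2
Completion times:
  J3: C=2
  J1: C=10
  J2: C=21
Sum = 33, n = 3
Mean flow = 33/3
= 11.00


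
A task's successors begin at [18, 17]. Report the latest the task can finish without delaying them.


LF = min of all successor start times
Successors start at: [18, 17]
LF = min(18, 17)
= 17


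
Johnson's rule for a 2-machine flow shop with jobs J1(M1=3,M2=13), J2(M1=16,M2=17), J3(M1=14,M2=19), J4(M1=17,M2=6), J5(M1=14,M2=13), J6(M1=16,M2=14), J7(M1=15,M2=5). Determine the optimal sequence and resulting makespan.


Johnson's rule:
Group 1 (M1≤M2, sort by M1): ['J1', 'J3', 'J2']
Group 2 (M1>M2, sort desc M2): ['J6', 'J5', 'J4', 'J7']
Sequence: J1 → J3 → J2 → J6 → J5 → J4 → J7
Makespan calculation:
  J1: M1 done=3, M2 done=16
  J3: M1 done=17, M2 done=36
  J2: M1 done=33, M2 done=53
  J6: M1 done=49, M2 done=67
  J5: M1 done=63, M2 done=80
  J4: M1 done=80, M2 done=86
  J7: M1 done=95, M2 done=100
= Sequence: J1 → J3 → J2 → J6 → J5 → J4 → J7, Makespan: 100


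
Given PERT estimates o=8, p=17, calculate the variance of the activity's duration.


σ² = ((p - o) / 6)² = (p - o)² / 36
= (17 - 8)² / 36
= 9² / 36
= 81 / 36
= 2.2500


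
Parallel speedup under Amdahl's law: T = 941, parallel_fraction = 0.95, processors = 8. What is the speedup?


Amdahl's law: T_p = T × ((1-p) + p/N)
= 941 × ((1-0.95) + 0.95/8)
= 941 × (0.05 + 0.1187)
= 941 × 0.1688
= 158.79
Speedup = 941/158.79
= 5.93×


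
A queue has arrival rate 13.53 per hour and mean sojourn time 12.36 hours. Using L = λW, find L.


Little's law: L = λ × W
= 13.53 × 12.36
= 167.23


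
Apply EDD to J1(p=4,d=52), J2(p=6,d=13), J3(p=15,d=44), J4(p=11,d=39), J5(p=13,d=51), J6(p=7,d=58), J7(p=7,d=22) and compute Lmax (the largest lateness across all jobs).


EDD order: J2 → J7 → J4 → J3 → J5 → J1 → J6
Completion and lateness:
  J2: C=6, d=13, L=6-13=-7
  J7: C=13, d=22, L=13-22=-9
  J4: C=24, d=39, L=24-39=-15
  J3: C=39, d=44, L=39-44=-5
  J5: C=52, d=51, L=52-51=1
  J1: C=56, d=52, L=56-52=4
  J6: C=63, d=58, L=63-58=5
Lmax = max(-7, -9, -15, -5, 1, 4, 5)
= 5


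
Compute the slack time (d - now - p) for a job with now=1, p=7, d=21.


Slack = due - current_time - processing
= 21 - 1 - 7
= 13


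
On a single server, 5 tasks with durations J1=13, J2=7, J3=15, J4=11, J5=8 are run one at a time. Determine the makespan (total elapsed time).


Sequential makespan: sum all processing times
= 13 + 7 + 15 + 11 + 8
= 54 time units


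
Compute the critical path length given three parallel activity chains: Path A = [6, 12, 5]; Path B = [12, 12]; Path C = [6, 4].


Path A: 6 + 12 + 5 = 23
Path B: 12 + 12 = 24
Path C: 6 + 4 = 10
Critical path = longest = max(23, 24, 10)
= 24 (Path B)


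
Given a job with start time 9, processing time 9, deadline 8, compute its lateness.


Completion = 9 + 9 = 18
Lateness = C - d = 18 - 8
= 10


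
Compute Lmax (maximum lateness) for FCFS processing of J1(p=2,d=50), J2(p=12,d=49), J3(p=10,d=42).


Lateness per job (L = C - d):
  J1: C=2, d=50, L=-48
  J2: C=14, d=49, L=-35
  J3: C=24, d=42, L=-18
Lmax = max(-48, -35, -18)
= -18


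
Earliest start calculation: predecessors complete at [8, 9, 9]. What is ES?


ES = max of all predecessor completion times
Predecessors: [8, 9, 9]
ES = max(8, 9, 9)
= 9


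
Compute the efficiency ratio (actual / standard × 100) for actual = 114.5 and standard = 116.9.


Efficiency = (actual / standard) × 100
= (114.5 / 116.9) × 100
= 97.9%


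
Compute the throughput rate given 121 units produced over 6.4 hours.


Throughput = units / time
= 121 / 6.4
= 18.9 units/hour


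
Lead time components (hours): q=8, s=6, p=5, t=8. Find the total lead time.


Lead time = queue + setup + processing + transit
= 8 + 6 + 5 + 8
= 27 hours


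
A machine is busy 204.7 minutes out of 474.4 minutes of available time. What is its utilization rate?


Utilization = busy / total × 100
= 204.7 / 474.4 × 100
= 43.1%


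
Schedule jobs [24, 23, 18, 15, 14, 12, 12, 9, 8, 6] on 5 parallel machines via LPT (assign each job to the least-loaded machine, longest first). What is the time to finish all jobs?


Jobs (LPT sorted): [24, 23, 18, 15, 14, 12, 12, 9, 8, 6]
Machines: 5
  J=24 → Machine 1 (load: 0+24=24)
  J=23 → Machine 2 (load: 0+23=23)
  J=18 → Machine 3 (load: 0+18=18)
  J=15 → Machine 4 (load: 0+15=15)
  J=14 → Machine 5 (load: 0+14=14)
  J=12 → Machine 5 (load: 14+12=26)
  J=12 → Machine 4 (load: 15+12=27)
  J=9 → Machine 3 (load: 18+9=27)
  J=8 → Machine 2 (load: 23+8=31)
  J=6 → Machine 1 (load: 24+6=30)
Machine loads: [30, 31, 27, 27, 26]
Makespan = max = 31 time units


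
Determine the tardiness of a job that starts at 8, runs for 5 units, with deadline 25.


Completion = start + processing = 8 + 5 = 13
Tardiness = max(0, C - d) = max(0, 13 - 25)
= max(0, -12)
= 0


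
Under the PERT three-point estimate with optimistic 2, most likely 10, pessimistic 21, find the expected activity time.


te = (o + 4m + p) / 6
= (2 + 4×10 + 21) / 6
= (2 + 40 + 21) / 6
= 63 / 6
= 10.50


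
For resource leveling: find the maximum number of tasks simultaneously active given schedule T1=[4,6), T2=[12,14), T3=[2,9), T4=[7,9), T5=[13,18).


Check each time point for overlaps:
  t=4: 2 tasks active (T1, T3)
Max concurrent = 2


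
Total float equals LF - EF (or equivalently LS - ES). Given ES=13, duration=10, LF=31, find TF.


EF = ES + duration = 13 + 10 = 23
LS = LF - duration = 31 - 10 = 21
Total Float = LF - EF = 31 - 23
(or LS - ES = 21 - 13)
= 8


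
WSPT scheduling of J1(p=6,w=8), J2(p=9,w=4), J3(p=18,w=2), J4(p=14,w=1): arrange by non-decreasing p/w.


WSPT (Smith's rule): sort by p/w ascending
  J1: p/w = 6/8 = 0.750
  J2: p/w = 9/4 = 2.250
  J3: p/w = 18/2 = 9.000
  J4: p/w = 14/1 = 14.000
Order: J1 → J2 → J3 → J4


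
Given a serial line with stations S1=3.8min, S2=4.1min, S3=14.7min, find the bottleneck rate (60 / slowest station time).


Bottleneck = longest station time
Station times: [3.8, 4.1, 14.7]
Max = 14.7 min
Rate = 60 / 14.7
= 4.08 units/hour (bottleneck: 14.7min)


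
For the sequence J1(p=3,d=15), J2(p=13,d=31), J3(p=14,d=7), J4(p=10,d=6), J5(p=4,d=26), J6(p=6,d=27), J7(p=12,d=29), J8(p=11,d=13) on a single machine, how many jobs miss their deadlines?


Completion vs due date:
  J1: C=3, d=15 → on time
  J2: C=16, d=31 → on time
  J3: C=30, d=7 → TARDY
  J4: C=40, d=6 → TARDY
  J5: C=44, d=26 → TARDY
  J6: C=50, d=27 → TARDY
  J7: C=62, d=29 → TARDY
  J8: C=73, d=13 → TARDY
Tardy jobs: J3, J4, J5, J6, J7, J8
Count = 6


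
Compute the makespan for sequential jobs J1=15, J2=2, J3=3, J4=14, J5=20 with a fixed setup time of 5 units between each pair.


Makespan = Σ processing + (n-1) × setup
= (15 + 2 + 3 + 14 + 20) + (5-1)×5
= 54 + 20
= 74 time units


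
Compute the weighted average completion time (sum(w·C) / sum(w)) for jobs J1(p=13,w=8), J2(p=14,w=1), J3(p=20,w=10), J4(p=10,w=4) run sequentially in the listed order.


Completion times:
  J1: C=13, w×C=8×13=104
  J2: C=27, w×C=1×27=27
  J3: C=47, w×C=10×47=470
  J4: C=57, w×C=4×57=228
Sum w×C = 829
Sum w = 23
Weighted avg = 829/23
= 36.04


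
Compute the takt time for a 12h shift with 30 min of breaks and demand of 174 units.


Available = 12×60 - 30 = 690 min
Takt time = 690 / 174
= 3.97 min/unit


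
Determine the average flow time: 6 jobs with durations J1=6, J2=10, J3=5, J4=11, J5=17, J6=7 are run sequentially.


Completion times:
  J1: completes at 6
  J2: completes at 16
  J3: completes at 21
  J4: completes at 32
  J5: completes at 49
  J6: completes at 56
Sum = 180
Average = 180/6
= 30.00


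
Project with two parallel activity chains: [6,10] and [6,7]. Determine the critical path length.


Path A: 6 + 10 = 16
Path B: 6 + 7 = 13
Critical path = longest = max(16, 13)
= 16 (Path A)


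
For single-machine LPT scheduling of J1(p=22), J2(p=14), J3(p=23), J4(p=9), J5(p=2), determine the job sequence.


LPT: sort by longest processing time first
  J3: p=23
  J1: p=22
  J2: p=14
  J4: p=9
  J5: p=2
Order: J3 → J1 → J2 → J4 → J5


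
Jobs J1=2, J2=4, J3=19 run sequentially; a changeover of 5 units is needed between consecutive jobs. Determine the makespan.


Makespan = Σ processing + (n-1) × setup
= (2 + 4 + 19) + (3-1)×5
= 25 + 10
= 35 time units


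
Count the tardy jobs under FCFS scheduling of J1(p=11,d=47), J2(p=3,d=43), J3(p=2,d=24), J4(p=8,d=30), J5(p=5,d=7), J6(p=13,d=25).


Completion vs due date:
  J1: C=11, d=47 → on time
  J2: C=14, d=43 → on time
  J3: C=16, d=24 → on time
  J4: C=24, d=30 → on time
  J5: C=29, d=7 → TARDY
  J6: C=42, d=25 → TARDY
Tardy jobs: J5, J6
Count = 2


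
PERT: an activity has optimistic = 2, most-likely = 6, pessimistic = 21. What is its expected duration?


te = (o + 4m + p) / 6
= (2 + 4×6 + 21) / 6
= (2 + 24 + 21) / 6
= 47 / 6
= 7.83


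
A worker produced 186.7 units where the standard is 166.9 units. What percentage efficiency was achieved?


Efficiency = (actual / standard) × 100
= (186.7 / 166.9) × 100
= 111.9%


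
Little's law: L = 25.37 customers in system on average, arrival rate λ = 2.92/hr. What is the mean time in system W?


Little's law: L = λW → W = L / λ
= 25.37 / 2.92
= 8.69 hours


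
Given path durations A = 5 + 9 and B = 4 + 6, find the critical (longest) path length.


Path A: 5 + 9 = 14
Path B: 4 + 6 = 10
Critical path = longest = max(14, 10)
= 14 (Path A)


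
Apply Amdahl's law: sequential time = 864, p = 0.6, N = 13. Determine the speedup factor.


Amdahl's law: T_p = T × ((1-p) + p/N)
= 864 × ((1-0.6) + 0.6/13)
= 864 × (0.40 + 0.0462)
= 864 × 0.4462
= 385.48
Speedup = 864/385.48
= 2.24×


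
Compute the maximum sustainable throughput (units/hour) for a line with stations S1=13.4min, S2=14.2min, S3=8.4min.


Bottleneck = longest station time
Station times: [13.4, 14.2, 8.4]
Max = 14.2 min
Rate = 60 / 14.2
= 4.23 units/hour (bottleneck: 14.2min)


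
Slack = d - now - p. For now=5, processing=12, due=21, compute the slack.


Slack = due - current_time - processing
= 21 - 5 - 12
= 4


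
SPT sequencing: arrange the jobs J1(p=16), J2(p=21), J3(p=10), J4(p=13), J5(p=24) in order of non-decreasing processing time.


SPT: sort by shortest processing time
  J3: p=10
  J4: p=13
  J1: p=16
  J2: p=21
  J5: p=24
Order: J3 → J4 → J1 → J2 → J5


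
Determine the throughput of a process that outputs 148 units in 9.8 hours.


Throughput = units / time
= 148 / 9.8
= 15.1 units/hour


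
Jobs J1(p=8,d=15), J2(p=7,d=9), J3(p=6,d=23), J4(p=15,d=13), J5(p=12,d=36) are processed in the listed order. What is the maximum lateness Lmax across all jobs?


Lateness per job (L = C - d):
  J1: C=8, d=15, L=-7
  J2: C=15, d=9, L=6
  J3: C=21, d=23, L=-2
  J4: C=36, d=13, L=23
  J5: C=48, d=36, L=12
Lmax = max(-7, 6, -2, 23, 12)
= 23


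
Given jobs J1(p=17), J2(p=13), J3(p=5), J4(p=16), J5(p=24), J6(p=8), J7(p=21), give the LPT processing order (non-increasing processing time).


LPT: sort by longest processing time first
  J5: p=24
  J7: p=21
  J1: p=17
  J4: p=16
  J2: p=13
  J6: p=8
  J3: p=5
Order: J5 → J7 → J1 → J4 → J2 → J6 → J3


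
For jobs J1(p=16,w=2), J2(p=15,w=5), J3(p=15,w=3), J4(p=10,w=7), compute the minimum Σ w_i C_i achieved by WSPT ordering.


WSPT order (by p/w): J4 → J2 → J3 → J1
  J4: C=10, w·C=7×10=70
  J2: C=25, w·C=5×25=125
  J3: C=40, w·C=3×40=120
  J1: C=56, w·C=2×56=112
Σ w·C = 427
= 427


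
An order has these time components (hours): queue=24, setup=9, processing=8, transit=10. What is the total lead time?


Lead time = queue + setup + processing + transit
= 24 + 9 + 8 + 10
= 51 hours


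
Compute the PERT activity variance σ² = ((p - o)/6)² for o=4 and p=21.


σ² = ((p - o) / 6)² = (p - o)² / 36
= (21 - 4)² / 36
= 17² / 36
= 289 / 36
= 8.0278


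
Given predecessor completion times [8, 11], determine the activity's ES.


ES = max of all predecessor completion times
Predecessors: [8, 11]
ES = max(8, 11)
= 11


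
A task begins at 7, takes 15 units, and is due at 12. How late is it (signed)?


Completion = 7 + 15 = 22
Lateness = C - d = 22 - 12
= 10


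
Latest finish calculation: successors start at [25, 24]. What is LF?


LF = min of all successor start times
Successors start at: [25, 24]
LF = min(25, 24)
= 24


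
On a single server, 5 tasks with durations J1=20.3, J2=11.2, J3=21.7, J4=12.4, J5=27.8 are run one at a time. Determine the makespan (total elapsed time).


Sequential makespan: sum all processing times
= 20.3 + 11.2 + 21.7 + 12.4 + 27.8
= 93.4 time units


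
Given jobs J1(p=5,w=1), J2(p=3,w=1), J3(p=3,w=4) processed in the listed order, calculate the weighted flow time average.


Completion times:
  J1: C=5, w×C=1×5=5
  J2: C=8, w×C=1×8=8
  J3: C=11, w×C=4×11=44
Sum w×C = 57
Sum w = 6
Weighted avg = 57/6
= 9.50


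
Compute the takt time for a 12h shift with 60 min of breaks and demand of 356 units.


Available = 12×60 - 60 = 660 min
Takt time = 660 / 356
= 1.85 min/unit


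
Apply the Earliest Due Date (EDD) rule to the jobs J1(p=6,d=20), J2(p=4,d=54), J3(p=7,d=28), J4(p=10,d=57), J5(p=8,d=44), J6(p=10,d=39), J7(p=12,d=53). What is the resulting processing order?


EDD: sort by earliest due date
  J1: d=20, p=6
  J3: d=28, p=7
  J6: d=39, p=10
  J5: d=44, p=8
  J7: d=53, p=12
  J2: d=54, p=4
  J4: d=57, p=10
Order: J1 → J3 → J6 → J5 → J7 → J2 → J4


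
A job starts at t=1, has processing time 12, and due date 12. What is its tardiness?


Completion = start + processing = 1 + 12 = 13
Tardiness = max(0, C - d) = max(0, 13 - 12)
= max(0, 1)
= 1


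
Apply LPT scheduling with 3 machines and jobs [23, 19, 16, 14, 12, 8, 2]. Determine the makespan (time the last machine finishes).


Jobs (LPT sorted): [23, 19, 16, 14, 12, 8, 2]
Machines: 3
  J=23 → Machine 1 (load: 0+23=23)
  J=19 → Machine 2 (load: 0+19=19)
  J=16 → Machine 3 (load: 0+16=16)
  J=14 → Machine 3 (load: 16+14=30)
  J=12 → Machine 2 (load: 19+12=31)
  J=8 → Machine 1 (load: 23+8=31)
  J=2 → Machine 3 (load: 30+2=32)
Machine loads: [31, 31, 32]
Makespan = max = 32 time units


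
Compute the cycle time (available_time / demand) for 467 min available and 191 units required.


Cycle time = available time / demand
= 467 / 191
= 2.45 min/unit


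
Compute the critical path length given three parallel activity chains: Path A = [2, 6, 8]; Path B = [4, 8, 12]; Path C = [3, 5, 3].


Path A: 2 + 6 + 8 = 16
Path B: 4 + 8 + 12 = 24
Path C: 3 + 5 + 3 = 11
Critical path = longest = max(16, 24, 11)
= 24 (Path B)


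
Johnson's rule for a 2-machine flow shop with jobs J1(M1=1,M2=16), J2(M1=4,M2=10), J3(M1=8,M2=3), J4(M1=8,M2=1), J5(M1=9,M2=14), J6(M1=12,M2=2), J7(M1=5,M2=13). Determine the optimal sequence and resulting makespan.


Johnson's rule:
Group 1 (M1≤M2, sort by M1): ['J1', 'J2', 'J7', 'J5']
Group 2 (M1>M2, sort desc M2): ['J3', 'J6', 'J4']
Sequence: J1 → J2 → J7 → J5 → J3 → J6 → J4
Makespan calculation:
  J1: M1 done=1, M2 done=17
  J2: M1 done=5, M2 done=27
  J7: M1 done=10, M2 done=40
  J5: M1 done=19, M2 done=54
  J3: M1 done=27, M2 done=57
  J6: M1 done=39, M2 done=59
  J4: M1 done=47, M2 done=60
= Sequence: J1 → J2 → J7 → J5 → J3 → J6 → J4, Makespan: 60


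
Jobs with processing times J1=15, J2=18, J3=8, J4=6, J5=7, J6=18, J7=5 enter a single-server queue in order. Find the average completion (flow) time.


Completion times:
  J1: completes at 15
  J2: completes at 33
  J3: completes at 41
  J4: completes at 47
  J5: completes at 54
  J6: completes at 72
  J7: completes at 77
Sum = 339
Average = 339/7
= 48.43


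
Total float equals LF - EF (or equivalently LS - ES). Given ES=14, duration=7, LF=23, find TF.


EF = ES + duration = 14 + 7 = 21
LS = LF - duration = 23 - 7 = 16
Total Float = LF - EF = 23 - 21
(or LS - ES = 16 - 14)
= 2


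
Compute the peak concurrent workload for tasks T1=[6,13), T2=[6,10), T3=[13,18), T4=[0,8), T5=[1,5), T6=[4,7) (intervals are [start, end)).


Check each time point for overlaps:
  t=6: 4 tasks active (T1, T2, T4, T6)
Max concurrent = 4


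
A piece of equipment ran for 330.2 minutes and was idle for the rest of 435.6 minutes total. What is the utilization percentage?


Utilization = busy / total × 100
= 330.2 / 435.6 × 100
= 75.8%


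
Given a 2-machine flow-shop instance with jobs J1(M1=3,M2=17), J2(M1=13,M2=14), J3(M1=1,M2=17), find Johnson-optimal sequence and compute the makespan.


Johnson's rule:
Group 1 (M1≤M2, sort by M1): ['J3', 'J1', 'J2']
Group 2 (M1>M2, sort desc M2): []
Sequence: J3 → J1 → J2
Makespan calculation:
  J3: M1 done=1, M2 done=18
  J1: M1 done=4, M2 done=35
  J2: M1 done=17, M2 done=49
= Sequence: J3 → J1 → J2, Makespan: 49


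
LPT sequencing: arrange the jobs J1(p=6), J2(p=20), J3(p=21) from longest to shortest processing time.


LPT: sort by longest processing time first
  J3: p=21
  J2: p=20
  J1: p=6
Order: J3 → J2 → J1


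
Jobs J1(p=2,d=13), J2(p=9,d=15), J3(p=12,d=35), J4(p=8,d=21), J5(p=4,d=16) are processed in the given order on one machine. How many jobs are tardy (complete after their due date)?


Completion vs due date:
  J1: C=2, d=13 → on time
  J2: C=11, d=15 → on time
  J3: C=23, d=35 → on time
  J4: C=31, d=21 → TARDY
  J5: C=35, d=16 → TARDY
Tardy jobs: J4, J5
Count = 2


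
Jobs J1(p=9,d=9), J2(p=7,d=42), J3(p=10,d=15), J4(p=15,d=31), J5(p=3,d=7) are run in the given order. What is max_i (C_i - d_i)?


Lateness per job (L = C - d):
  J1: C=9, d=9, L=0
  J2: C=16, d=42, L=-26
  J3: C=26, d=15, L=11
  J4: C=41, d=31, L=10
  J5: C=44, d=7, L=37
Lmax = max(0, -26, 11, 10, 37)
= 37


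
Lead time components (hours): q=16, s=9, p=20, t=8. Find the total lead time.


Lead time = queue + setup + processing + transit
= 16 + 9 + 20 + 8
= 53 hours


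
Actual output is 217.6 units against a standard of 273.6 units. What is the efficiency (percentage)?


Efficiency = (actual / standard) × 100
= (217.6 / 273.6) × 100
= 79.5%


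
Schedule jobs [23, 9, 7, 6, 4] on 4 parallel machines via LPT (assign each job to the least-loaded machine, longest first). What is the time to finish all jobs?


Jobs (LPT sorted): [23, 9, 7, 6, 4]
Machines: 4
  J=23 → Machine 1 (load: 0+23=23)
  J=9 → Machine 2 (load: 0+9=9)
  J=7 → Machine 3 (load: 0+7=7)
  J=6 → Machine 4 (load: 0+6=6)
  J=4 → Machine 4 (load: 6+4=10)
Machine loads: [23, 9, 7, 10]
Makespan = max = 23 time units


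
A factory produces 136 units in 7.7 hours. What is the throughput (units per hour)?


Throughput = units / time
= 136 / 7.7
= 17.7 units/hour


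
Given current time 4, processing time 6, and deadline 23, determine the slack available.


Slack = due - current_time - processing
= 23 - 4 - 6
= 13


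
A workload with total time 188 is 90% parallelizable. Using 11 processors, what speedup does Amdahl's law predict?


Amdahl's law: T_p = T × ((1-p) + p/N)
= 188 × ((1-0.9) + 0.9/11)
= 188 × (0.10 + 0.0818)
= 188 × 0.1818
= 34.18
Speedup = 188/34.18
= 5.50×


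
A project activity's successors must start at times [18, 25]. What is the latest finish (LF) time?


LF = min of all successor start times
Successors start at: [18, 25]
LF = min(18, 25)
= 18


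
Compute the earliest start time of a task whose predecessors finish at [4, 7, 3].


ES = max of all predecessor completion times
Predecessors: [4, 7, 3]
ES = max(4, 7, 3)
= 7


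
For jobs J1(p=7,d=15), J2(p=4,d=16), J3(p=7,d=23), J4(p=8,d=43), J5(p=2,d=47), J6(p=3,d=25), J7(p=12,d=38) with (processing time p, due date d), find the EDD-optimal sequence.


EDD: sort by earliest due date
  J1: d=15, p=7
  J2: d=16, p=4
  J3: d=23, p=7
  J6: d=25, p=3
  J7: d=38, p=12
  J4: d=43, p=8
  J5: d=47, p=2
Order: J1 → J2 → J3 → J6 → J7 → J4 → J5


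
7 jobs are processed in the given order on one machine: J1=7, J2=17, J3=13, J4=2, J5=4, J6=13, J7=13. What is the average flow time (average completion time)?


Completion times:
  J1: completes at 7
  J2: completes at 24
  J3: completes at 37
  J4: completes at 39
  J5: completes at 43
  J6: completes at 56
  J7: completes at 69
Sum = 275
Average = 275/7
= 39.29


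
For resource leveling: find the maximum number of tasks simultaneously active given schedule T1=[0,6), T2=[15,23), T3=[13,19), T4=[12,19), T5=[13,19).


Check each time point for overlaps:
  t=15: 4 tasks active (T2, T3, T4, T5)
Max concurrent = 4


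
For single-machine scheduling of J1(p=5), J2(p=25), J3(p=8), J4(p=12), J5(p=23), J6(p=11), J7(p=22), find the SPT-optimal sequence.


SPT: sort by shortest processing time
  J1: p=5
  J3: p=8
  J6: p=11
  J4: p=12
  J7: p=22
  J5: p=23
  J2: p=25
Order: J1 → J3 → J6 → J4 → J7 → J5 → J2


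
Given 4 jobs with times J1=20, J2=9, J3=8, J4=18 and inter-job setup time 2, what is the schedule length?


Makespan = Σ processing + (n-1) × setup
= (20 + 9 + 8 + 18) + (4-1)×2
= 55 + 6
= 61 time units


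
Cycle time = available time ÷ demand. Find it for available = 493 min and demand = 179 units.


Cycle time = available time / demand
= 493 / 179
= 2.75 min/unit


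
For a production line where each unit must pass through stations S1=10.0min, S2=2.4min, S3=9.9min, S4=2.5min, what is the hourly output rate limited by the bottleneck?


Bottleneck = longest station time
Station times: [10.0, 2.4, 9.9, 2.5]
Max = 10.0 min
Rate = 60 / 10.0
= 6.00 units/hour (bottleneck: 10.0min)


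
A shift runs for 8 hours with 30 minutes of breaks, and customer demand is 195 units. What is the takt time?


Available = 8×60 - 30 = 450 min
Takt time = 450 / 195
= 2.31 min/unit


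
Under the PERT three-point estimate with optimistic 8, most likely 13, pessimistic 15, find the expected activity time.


te = (o + 4m + p) / 6
= (8 + 4×13 + 15) / 6
= (8 + 52 + 15) / 6
= 75 / 6
= 12.50


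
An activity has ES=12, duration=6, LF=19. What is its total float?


EF = ES + duration = 12 + 6 = 18
LS = LF - duration = 19 - 6 = 13
Total Float = LF - EF = 19 - 18
(or LS - ES = 13 - 12)
= 1


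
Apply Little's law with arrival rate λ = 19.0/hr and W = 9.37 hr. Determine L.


Little's law: L = λ × W
= 19.0 × 9.37
= 178.03


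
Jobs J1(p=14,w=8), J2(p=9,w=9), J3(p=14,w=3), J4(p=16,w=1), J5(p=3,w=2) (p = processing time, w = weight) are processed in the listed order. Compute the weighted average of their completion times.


Completion times:
  J1: C=14, w×C=8×14=112
  J2: C=23, w×C=9×23=207
  J3: C=37, w×C=3×37=111
  J4: C=53, w×C=1×53=53
  J5: C=56, w×C=2×56=112
Sum w×C = 595
Sum w = 23
Weighted avg = 595/23
= 25.87
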